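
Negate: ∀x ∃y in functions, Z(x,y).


Original: ∀x ∃y Z(x,y)
Rule: ¬∀→∃, ¬∃→∀, negate predicate.
Negation: ∃x ∀y ¬Z(x,y)

∃x ∀y ¬Z(x,y)


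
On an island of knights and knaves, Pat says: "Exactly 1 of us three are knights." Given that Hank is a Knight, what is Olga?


Pat claims exactly 1 knights among Pat, Hank, Olga.
Given: Hank is a Knight.

Case 1: Pat is a Knight (tells truth)
  Then exactly 1 of the three are knights.
  Counting Pat, Hank: 2 knight(s) so far. Need -1 more → impossible.
Case 2: Pat is a Knave (lies)
  Then the count is NOT 1.
  If Olga = Knave, count = 1 = 1 → claim would be true, contradicts lie.
  If Olga = Knight, count = 2 ≠ 1 → lie confirmed ✓

Olga is a Knight.

Knight


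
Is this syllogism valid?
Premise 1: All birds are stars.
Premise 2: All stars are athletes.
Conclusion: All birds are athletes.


Premise 1: All birds are stars.
Premise 2: All stars are athletes.
Conclusion: All birds are athletes.
Barbara syllogism (AAA-1): All A are B, All B are C → All A are C.
Middle term (stars) distributed in premise 2.

Valid


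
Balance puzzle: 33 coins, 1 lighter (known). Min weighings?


Each weighing has 3 outcomes (left heavy / balance / right heavy), so k weighings distinguish at most 3^k cases; splitting into three near-equal groups achieves this.
Need 3^k ≥ 33: 3^3 = 27 < 33 ≤ 3^4 = 81
k = ⌈log₃(33)⌉ = 4

4


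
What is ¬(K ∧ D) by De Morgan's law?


De Morgan's law: ¬(P ∧ Q) ≡ ¬P ∨ ¬Q
¬(K ∧ D) = ¬K ∨ ¬D

¬K ∨ ¬D


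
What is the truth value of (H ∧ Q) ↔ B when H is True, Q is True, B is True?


H = True, Q = True, B = True
Step 1: H ∧ Q = True AND True = True
Step 2: (True) ↔ B: true when both sides have same truth value.
Result: True ↔ True = True

True


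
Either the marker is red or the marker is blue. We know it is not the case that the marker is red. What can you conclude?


Disjunctive syllogism: P ∨ Q, ¬P ⊢ Q
Disjunction: the marker is red ∨ the marker is blue
We know it is not the case that the marker is red.
By disjunctive syllogism, the other disjunct must be true.

The marker is blue


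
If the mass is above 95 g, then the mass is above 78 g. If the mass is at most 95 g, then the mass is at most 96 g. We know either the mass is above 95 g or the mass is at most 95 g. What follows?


Constructive dilemma: (P → Q) ∧ (R → S), P ∨ R ⊢ Q ∨ S
Premise 1: the mass is above 95 g → the mass is above 78 g
Premise 2: the mass is at most 95 g → the mass is at most 96 g
Premise 3: the mass is above 95 g ∨ the mass is at most 95 g
Case 1: Assuming the mass is above 95 g, then by Premise 1, the mass is above 78 g.
Case 2: Assuming the mass is at most 95 g, then by Premise 2, the mass is at most 96 g.
Since one of the mass is above 95 g or the mass is at most 95 g must hold, we get the mass is above 78 g or the mass is at most 96 g.

The mass is above 78 g or the mass is at most 96 g.


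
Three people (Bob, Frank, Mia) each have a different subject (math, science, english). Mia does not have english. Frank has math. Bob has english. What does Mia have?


From clues:
  Frank → math
  Bob → english
By elimination, Mia gets the remaining.

science


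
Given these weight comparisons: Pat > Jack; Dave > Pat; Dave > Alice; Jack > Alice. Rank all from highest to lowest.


Constraints: Pat > Jack; Dave > Pat; Dave > Alice; Jack > Alice
Method: at each step, the next-highest is the one remaining person who never appears on the smaller side of a constraint between remaining people.
  Step 1: remaining {Dave, Jack, Alice, Pat}; on the smaller side: {Jack, Alice, Pat} → Dave is next (Dave > Pat; Dave > Alice).
  Step 2: remaining {Jack, Alice, Pat}; on the smaller side: {Jack, Alice} → Pat is next (Pat > Jack).
  Step 3: remaining {Jack, Alice}; on the smaller side: {Alice} → Jack is next (Jack > Alice).
  Step 4: only Alice remains → lowest.
Final ranking (highest to lowest):

Dave > Pat > Jack > Alice


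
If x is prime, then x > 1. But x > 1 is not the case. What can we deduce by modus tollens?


Modus tollens: P → Q, ¬Q ⊢ ¬P
P: x is prime
Q: x > 1
We have P → Q and Q is false.
By modus tollens, P must be false.

It is not the case that x is prime


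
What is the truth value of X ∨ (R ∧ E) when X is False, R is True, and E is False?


X = False, R = True, E = False
Step 1: R ∧ E = True AND False = False
Step 2: X ∨ False = False OR False = False
AND evaluated first (higher precedence); then OR applied.

False


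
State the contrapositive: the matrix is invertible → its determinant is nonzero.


Original: If the matrix is invertible, then its determinant is nonzero
Contrapositive: If ¬Q, then ¬P
Negate Q: not (its determinant is nonzero)
Negate P: not (the matrix is invertible)

If not (its determinant is nonzero), then not (the matrix is invertible).


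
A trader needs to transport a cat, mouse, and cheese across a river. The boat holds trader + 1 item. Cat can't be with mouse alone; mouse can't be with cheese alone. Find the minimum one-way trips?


1. trader+mouse → 2. trader ← 3. trader+cat → 4. trader+mouse ← 5. trader+cheese → 6. trader ← 7. trader+mouse →
Minimum trips = 7

7


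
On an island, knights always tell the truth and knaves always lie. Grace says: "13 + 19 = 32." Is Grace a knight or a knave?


Statement: "13 + 19 = 32."
Actual: 13 + 19 = 32
Claimed: 32
Statement is TRUE → Grace tells the truth → Knight

Knight


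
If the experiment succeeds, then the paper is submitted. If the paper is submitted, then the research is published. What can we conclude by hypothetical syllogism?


Hypothetical syllogism: P → Q, Q → R ⊢ P → R
Premise 1: the experiment succeeds → the paper is submitted
Premise 2: the paper is submitted → the research is published
Chain the implications: the middle term (the paper is submitted) links the two.
Conclusion: If the experiment succeeds, then the research is published.

If the experiment succeeds, then the research is published.


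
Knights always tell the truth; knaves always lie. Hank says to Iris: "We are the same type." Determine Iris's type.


Hank says: "We are the same type."
Case 1: Hank is a Knight (truth-teller)
  Statement is true → they ARE the same → Iris is also a Knight
Case 2: Hank is a Knave (liar)
  Statement is false → they are NOT the same → Iris is a Knight
In both cases, Iris is a Knight.

Knight


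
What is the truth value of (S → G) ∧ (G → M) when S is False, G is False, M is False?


S = False, G = False, M = False
Step 1: S → G is false only when S=True and G=False. Result: True
Step 2: G → M is false only when G=True and M=False. Result: True
Step 3: True ∧ True = True

True


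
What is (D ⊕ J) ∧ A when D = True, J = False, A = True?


D = True, J = False, A = True
Step 1: D ⊕ J = True XOR False = True
Step 2: True ∧ A = True AND True = True
XOR true when exactly one of D,J is true; then AND with A.

True


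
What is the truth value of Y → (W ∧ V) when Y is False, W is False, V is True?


Y = False, W = False, V = True
Step 1: W ∧ V = False AND True = False
Step 2: Y → (False): false only when Y=True and consequent=False.
Result: True

True


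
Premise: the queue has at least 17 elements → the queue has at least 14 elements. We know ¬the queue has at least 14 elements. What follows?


Modus tollens: P → Q, ¬Q ⊢ ¬P
P: the queue has at least 17 elements
Q: the queue has at least 14 elements
We have P → Q and Q is false.
By modus tollens, P must be false.

It is not the case that the queue has at least 17 elements


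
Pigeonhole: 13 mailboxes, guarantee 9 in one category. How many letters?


Pigeonhole: to guarantee k in one of n categories, need (k-1)×n + 1.
k = 9, n = 13
Minimum = (9-1) × 13 + 1 = 8 × 13 + 1

105


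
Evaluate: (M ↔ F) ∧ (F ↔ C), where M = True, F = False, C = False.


M = True, F = False, C = False
Step 1: M ↔ F is true when M and F have the same value. Result: False
Step 2: F ↔ C is true when F and C have the same value. Result: True
Step 3: False ∧ True = False

False


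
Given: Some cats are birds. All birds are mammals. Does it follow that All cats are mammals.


Premise 1: Some cats are birds.
Premise 2: All birds are mammals.
Conclusion: All cats are mammals.
Fallacy: illicit minor. The minor term (cats) is distributed in the conclusion ('All cats ...') but undistributed in its premise ('Some cats are birds' doesn't cover all cats).
Only 'Some cats are mammals' follows, not 'All'.

Invalid


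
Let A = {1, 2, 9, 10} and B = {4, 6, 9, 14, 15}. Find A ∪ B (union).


A = {1, 2, 9, 10}
B = {4, 6, 9, 14, 15}
Operation: union
All elements combined: 1, 2, 4, 6, 9, 10, 14, 15

{1, 2, 4, 6, 9, 10, 14, 15}


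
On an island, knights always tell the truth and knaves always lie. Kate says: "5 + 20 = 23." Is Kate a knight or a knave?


Statement: "5 + 20 = 23."
Actual: 5 + 20 = 25
Claimed: 23
Statement is FALSE → Kate lies → Knave

Knave


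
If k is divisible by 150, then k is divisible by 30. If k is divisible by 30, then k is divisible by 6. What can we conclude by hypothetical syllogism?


Hypothetical syllogism: P → Q, Q → R ⊢ P → R
Premise 1: k is divisible by 150 → k is divisible by 30
Premise 2: k is divisible by 30 → k is divisible by 6
Chain the implications: the middle term (k is divisible by 30) links the two.
Conclusion: If k is divisible by 150, then k is divisible by 6.

If k is divisible by 150, then k is divisible by 6.


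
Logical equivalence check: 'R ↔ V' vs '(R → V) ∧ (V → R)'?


Expression 1: R ↔ V
Expression 2: (R → V) ∧ (V → R)
Truth table (R V | Expr1 Expr2):
  T T |   T     T
  T F |   F     F
  F T |   F     F
  F F |   T     T
All 4 rows agree, so the expressions are logically equivalent.

Yes


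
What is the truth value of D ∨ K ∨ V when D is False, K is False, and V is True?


D = False, K = False, V = True
Step 1: D ∨ K = False OR False = False
Step 2: False ∨ V = False OR True = True
OR is true when at least one operand is true.

True


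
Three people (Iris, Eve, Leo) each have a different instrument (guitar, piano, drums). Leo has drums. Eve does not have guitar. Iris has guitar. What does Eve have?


From clues:
  Leo → drums
  Iris → guitar
By elimination, Eve gets the remaining.

piano


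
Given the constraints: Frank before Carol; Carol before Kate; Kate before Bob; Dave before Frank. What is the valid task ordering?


Constraints: Frank before Carol; Carol before Kate; Kate before Bob; Dave before Frank
Method: repeatedly schedule the remaining task that has no remaining task required before it.
  Step 1: remaining {Bob, Dave, Frank, Kate, Carol}; every task except Dave still has a predecessor pending → schedule Dave.
  Step 2: remaining {Bob, Frank, Kate, Carol}; every task except Frank still has a predecessor pending → schedule Frank.
  Step 3: remaining {Bob, Kate, Carol}; every task except Carol still has a predecessor pending → schedule Carol.
  Step 4: remaining {Bob, Kate}; every task except Kate still has a predecessor pending → schedule Kate.
  Step 5: only Bob remains → schedule Bob.
Resulting order:

Dave → Frank → Carol → Kate → Bob


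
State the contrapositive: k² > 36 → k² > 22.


Original: If k² > 36, then k² > 22
Contrapositive: If ¬Q, then ¬P
Negate Q: not (k² > 22)
Negate P: not (k² > 36)

If not (k² > 22), then not (k² > 36).


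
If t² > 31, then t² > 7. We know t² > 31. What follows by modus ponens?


Modus ponens: P → Q, P ⊢ Q
P: t² > 31
Q: t² > 7
We have P → Q and P is true.
By modus ponens, Q must be true.

t² > 7


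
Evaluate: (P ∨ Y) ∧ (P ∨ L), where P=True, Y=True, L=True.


P = True, Y = True, L = True
Expression: (P ∨ Y) ∧ (P ∨ L)
Step 1: P ∨ Y = True OR True = True
Step 2: P ∨ L = True OR True = True
Step 3: (True) ∧ (True) = True AND True = True

True


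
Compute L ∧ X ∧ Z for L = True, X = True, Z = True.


L = True, X = True, Z = True
Step 1: L ∧ X = True AND True = True
Step 2: (True) ∧ Z = (True) AND True = True
AND is true only when ALL operands are true.

True


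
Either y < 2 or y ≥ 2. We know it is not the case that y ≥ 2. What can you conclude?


Disjunctive syllogism: P ∨ Q, ¬P ⊢ Q
Disjunction: y < 2 ∨ y ≥ 2
We know it is not the case that y ≥ 2.
By disjunctive syllogism, the other disjunct must be true.

y < 2


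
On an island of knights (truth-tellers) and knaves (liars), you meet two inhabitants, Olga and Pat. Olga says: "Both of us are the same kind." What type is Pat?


Olga says: "Both of us are the same kind."
Case 1: Olga is a Knight (truth-teller)
  Statement is true → they ARE the same → Pat is also a Knight
Case 2: Olga is a Knave (liar)
  Statement is false → they are NOT the same → Pat is a Knight
In both cases, Pat is a Knight.

Knight


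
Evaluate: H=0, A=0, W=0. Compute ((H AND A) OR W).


H AND A = 0&0 = 0
0 OR 0 = 0

0


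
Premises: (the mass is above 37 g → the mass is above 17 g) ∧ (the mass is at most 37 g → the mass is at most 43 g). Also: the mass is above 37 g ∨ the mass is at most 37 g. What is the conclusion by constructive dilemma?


Constructive dilemma: (P → Q) ∧ (R → S), P ∨ R ⊢ Q ∨ S
Premise 1: the mass is above 37 g → the mass is above 17 g
Premise 2: the mass is at most 37 g → the mass is at most 43 g
Premise 3: the mass is above 37 g ∨ the mass is at most 37 g
Case 1: Assuming the mass is above 37 g, then by Premise 1, the mass is above 17 g.
Case 2: Assuming the mass is at most 37 g, then by Premise 2, the mass is at most 43 g.
Since one of the mass is above 37 g or the mass is at most 37 g must hold, we get the mass is above 17 g or the mass is at most 43 g.

The mass is above 17 g or the mass is at most 43 g.


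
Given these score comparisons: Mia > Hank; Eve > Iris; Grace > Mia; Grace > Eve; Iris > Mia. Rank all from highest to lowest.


Constraints: Mia > Hank; Eve > Iris; Grace > Mia; Grace > Eve; Iris > Mia
Method: at each step, the next-highest is the one remaining person who never appears on the smaller side of a constraint between remaining people.
  Step 1: remaining {Grace, Eve, Hank, Mia, Iris}; on the smaller side: {Eve, Hank, Mia, Iris} → Grace is next (Grace > Mia; Grace > Eve).
  Step 2: remaining {Eve, Hank, Mia, Iris}; on the smaller side: {Hank, Mia, Iris} → Eve is next (Eve > Iris).
  Step 3: remaining {Hank, Mia, Iris}; on the smaller side: {Hank, Mia} → Iris is next (Iris > Mia).
  Step 4: remaining {Hank, Mia}; on the smaller side: {Hank} → Mia is next (Mia > Hank).
  Step 5: only Hank remains → lowest.
Final ranking (highest to lowest):

Grace > Eve > Iris > Mia > Hank


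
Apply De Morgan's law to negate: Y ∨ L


De Morgan's law: ¬(P ∨ Q) ≡ ¬P ∧ ¬Q
¬(Y ∨ L) = ¬Y ∧ ¬L

¬Y ∧ ¬L


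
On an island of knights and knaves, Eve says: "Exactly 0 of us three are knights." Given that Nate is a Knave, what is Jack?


Eve claims exactly 0 knights among Eve, Nate, Jack.
Given: Nate is a Knave.

Case 1: Eve is a Knight (tells truth)
  Then exactly 0 of the three are knights.
  Counting Eve, Nate: 1 knight(s) so far. Need -1 more → impossible.
Case 2: Eve is a Knave (lies)
  Then the count is NOT 0.
  If Jack = Knave, count = 0 = 0 → claim would be true, contradicts lie.
  If Jack = Knight, count = 1 ≠ 0 → lie confirmed ✓

Jack is a Knight.

Knight


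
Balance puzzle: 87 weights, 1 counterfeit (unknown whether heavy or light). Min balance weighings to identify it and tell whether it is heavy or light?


Let n = 87. 174 possibilities (n weights × lighter/heavier); each weighing has 3 outcomes.
Bound for k weighings: say the first weighing puts j weights on each pan. If it tips, the 2j weighed weights remain suspects (each with a known direction) and k-1 weighings give 3^(k-1) outcomes; 3^(k-1) is odd, so 2j ≤ 3^(k-1) - 1. If it balances, the n - 2j unweighed weights remain with direction unknown: 2(n - 2j) ≤ 3^(k-1) - 1 by the same parity argument. Adding, n ≤ (3^(k-1) - 1) + (3^(k-1) - 1)/2 = (3^k - 3)/2, and the classical three-group strategy achieves this (3 weights in 2 weighings, 12 in 3, 39 in 4, 120 in 5).
So we need the smallest k with (3^k - 3)/2 ≥ 87.
k = 4: (3^4 - 3)/2 = 39 < 87 ✗
k = 5: (3^5 - 3)/2 = 120 ≥ 87 ✓

5


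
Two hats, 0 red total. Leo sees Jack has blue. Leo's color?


Total red = 0, Jack = blue
Red accounted for: 0
Remaining for Leo: 0
Leo's hat is blue.

blue


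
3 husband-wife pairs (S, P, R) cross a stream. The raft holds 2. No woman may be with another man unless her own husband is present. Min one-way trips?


Label couples S, P, R (H = husband, W = wife).
Counting alone: 6 people, the raft carries 2 and someone must bring it back, so each round trip nets at most +1 on the far side until the last crossing → at least 9 trips. The jealousy constraint makes 9 impossible; the shortest valid schedule has 11:
1. WS+WP →  (far: WS,WP; near: HS,HP,HR,WR)
2. WS ←       (far: WP; near: HS,HP,HR,WS,WR)
3. WS+WR →  (far: WS,WP,WR; near: HS,HP,HR)
4. WS ←       (far: WP,WR; near: HS,HP,HR,WS)
5. HP+HR →  (far: HP,WP,HR,WR; near: HS,WS)
6. HP+WP ←  (far: HR,WR; near: HS,WS,HP,WP)
7. HS+HP →  (far: HS,HP,HR,WR; near: WS,WP)
8. WR ←       (far: HS,HP,HR; near: WS,WP,WR)
9. WS+WP →  (far: HS,WS,HP,WP,HR; near: WR)
10. HR ←      (far: HS,WS,HP,WP; near: HR,WR)
11. HR+WR → (far: all six; near: empty)
In every state each wife is either with her husband or with no other man.
Minimum trips = 11

11


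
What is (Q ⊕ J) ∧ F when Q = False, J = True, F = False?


Q = False, J = True, F = False
Step 1: Q ⊕ J = False XOR True = True
Step 2: True ∧ F = True AND False = False
XOR true when exactly one of Q,J is true; then AND with F.

False


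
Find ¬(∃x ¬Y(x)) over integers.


Original: ∃x ¬Y(x)
Rule: ¬∀→∃, ¬∃→∀, negate predicate.
Negation: ∀x Y(x)

∀x Y(x)


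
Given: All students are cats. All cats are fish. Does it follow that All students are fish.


Premise 1: All students are cats.
Premise 2: All cats are fish.
Conclusion: All students are fish.
Barbara syllogism (AAA-1): All A are B, All B are C → All A are C.
Middle term (cats) distributed in premise 2.

Valid


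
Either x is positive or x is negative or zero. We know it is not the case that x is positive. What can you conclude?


Disjunctive syllogism: P ∨ Q, ¬P ⊢ Q
Disjunction: x is positive ∨ x is negative or zero
We know it is not the case that x is positive.
By disjunctive syllogism, the other disjunct must be true.

x is negative or zero


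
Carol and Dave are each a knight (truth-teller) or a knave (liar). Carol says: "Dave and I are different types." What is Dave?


Carol says: "Dave and I are different types."
Case 1: Carol is a Knight (truth-teller)
  Statement is true → they ARE different → Dave is a Knave
Case 2: Carol is a Knave (liar)
  Statement is false → they are NOT different → Dave is a Knave
In both cases, Dave is a Knave.

Knave


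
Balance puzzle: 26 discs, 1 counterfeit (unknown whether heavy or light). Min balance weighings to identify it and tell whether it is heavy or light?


Let n = 26. 52 possibilities (n discs × lighter/heavier); each weighing has 3 outcomes.
Bound for k weighings: say the first weighing puts j discs on each pan. If it tips, the 2j weighed discs remain suspects (each with a known direction) and k-1 weighings give 3^(k-1) outcomes; 3^(k-1) is odd, so 2j ≤ 3^(k-1) - 1. If it balances, the n - 2j unweighed discs remain with direction unknown: 2(n - 2j) ≤ 3^(k-1) - 1 by the same parity argument. Adding, n ≤ (3^(k-1) - 1) + (3^(k-1) - 1)/2 = (3^k - 3)/2, and the classical three-group strategy achieves this (3 discs in 2 weighings, 12 in 3, 39 in 4, 120 in 5).
So we need the smallest k with (3^k - 3)/2 ≥ 26.
k = 3: (3^3 - 3)/2 = 12 < 26 ✗
k = 4: (3^4 - 3)/2 = 39 ≥ 26 ✓

4


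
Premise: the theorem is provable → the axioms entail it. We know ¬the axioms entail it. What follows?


Modus tollens: P → Q, ¬Q ⊢ ¬P
P: the theorem is provable
Q: the axioms entail it
We have P → Q and Q is false.
By modus tollens, P must be false.

It is not the case that the theorem is provable


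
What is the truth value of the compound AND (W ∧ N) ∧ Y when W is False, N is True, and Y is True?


W = False, N = True, Y = True
Step 1: W ∧ N = False AND True = False
Step 2: False ∧ Y = False AND True = False
AND is true only when ALL operands are true.

False


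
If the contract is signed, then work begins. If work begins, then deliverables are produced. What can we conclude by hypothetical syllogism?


Hypothetical syllogism: P → Q, Q → R ⊢ P → R
Premise 1: the contract is signed → work begins
Premise 2: work begins → deliverables are produced
Chain the implications: the middle term (work begins) links the two.
Conclusion: If the contract is signed, then deliverables are produced.

If the contract is signed, then deliverables are produced.


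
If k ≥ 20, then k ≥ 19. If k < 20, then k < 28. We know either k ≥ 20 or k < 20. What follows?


Constructive dilemma: (P → Q) ∧ (R → S), P ∨ R ⊢ Q ∨ S
Premise 1: k ≥ 20 → k ≥ 19
Premise 2: k < 20 → k < 28
Premise 3: k ≥ 20 ∨ k < 20
Case 1: Assuming k ≥ 20, then by Premise 1, k ≥ 19.
Case 2: Assuming k < 20, then by Premise 2, k < 28.
Since one of k ≥ 20 or k < 20 must hold, we get k ≥ 19 or k < 28.

k ≥ 19 or k < 28.


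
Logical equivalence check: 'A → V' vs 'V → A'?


Expression 1: A → V
Expression 2: V → A
Truth table (A V | Expr1 Expr2):
  T T |   T     T
  T F |   F     T   ← differ
  F T |   T     F   ← differ
  F F |   T     T
Counterexample: A=T, V=F gives Expr1 = F but Expr2 = T, so the expressions are NOT logically equivalent.

No


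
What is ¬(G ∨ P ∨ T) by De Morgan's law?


De Morgan's law: ¬(P ∨ Q ∨ R) ≡ ¬P ∧ ¬Q ∧ ¬R
¬(G ∨ P ∨ T) = ¬G ∧ ¬P ∧ ¬T

¬G ∧ ¬P ∧ ¬T


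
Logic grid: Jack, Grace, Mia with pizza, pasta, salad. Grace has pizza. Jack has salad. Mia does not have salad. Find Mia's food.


From clues:
  Grace → pizza
  Jack → salad
By elimination, Mia gets the remaining.

pasta


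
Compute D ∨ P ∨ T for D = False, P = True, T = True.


D = False, P = True, T = True
Step 1: D ∨ P = False OR True = True
Step 2: True ∨ T = True OR True = True
OR is true when at least one operand is true.

True


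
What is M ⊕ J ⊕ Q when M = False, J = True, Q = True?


M = False, J = True, Q = True
Step 1: M ⊕ J = False XOR True = True
Step 2: True ⊕ Q = True XOR True = False
XOR is true when an odd number of operands are true.

False


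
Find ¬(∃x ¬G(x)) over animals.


Original: ∃x ¬G(x)
Rule: ¬∀→∃, ¬∃→∀, negate predicate.
Negation: ∀x G(x)

∀x G(x)


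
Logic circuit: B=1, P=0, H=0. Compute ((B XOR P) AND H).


B XOR P = 1^0 = 1
1 AND 0 = 0

0


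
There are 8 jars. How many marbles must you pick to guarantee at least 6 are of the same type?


Pigeonhole: to guarantee k in one of n categories, need (k-1)×n + 1.
k = 6, n = 8
Minimum = (6-1) × 8 + 1 = 5 × 8 + 1

41


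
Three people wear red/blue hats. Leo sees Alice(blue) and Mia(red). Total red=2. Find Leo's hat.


Total red = 2, seen red = 1
Own red = 2 - 1 = 1
Leo's hat is red.

red


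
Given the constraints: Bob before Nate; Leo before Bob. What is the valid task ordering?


Constraints: Bob before Nate; Leo before Bob
Method: repeatedly schedule the remaining task that has no remaining task required before it.
  Step 1: remaining {Leo, Bob, Nate}; every task except Leo still has a predecessor pending → schedule Leo.
  Step 2: remaining {Bob, Nate}; every task except Bob still has a predecessor pending → schedule Bob.
  Step 3: only Nate remains → schedule Nate.
Resulting order:

Leo → Bob → Nate


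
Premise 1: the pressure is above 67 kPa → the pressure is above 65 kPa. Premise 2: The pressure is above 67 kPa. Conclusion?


Modus ponens: P → Q, P ⊢ Q
P: the pressure is above 67 kPa
Q: the pressure is above 65 kPa
We have P → Q and P is true.
By modus ponens, Q must be true.

The pressure is above 65 kPa


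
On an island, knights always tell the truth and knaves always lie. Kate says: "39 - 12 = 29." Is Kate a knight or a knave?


Statement: "39 - 12 = 29."
Actual: 39 - 12 = 27
Claimed: 29
Statement is FALSE → Kate lies → Knave

Knave


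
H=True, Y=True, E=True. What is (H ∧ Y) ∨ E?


H = True, Y = True, E = True
Expression: (H ∧ Y) ∨ E
Step 1: H ∧ Y = True AND True = True
Step 2: (True) ∨ E = True OR True = True

True


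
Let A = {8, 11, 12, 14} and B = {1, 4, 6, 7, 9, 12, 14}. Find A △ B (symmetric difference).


A = {8, 11, 12, 14}
B = {1, 4, 6, 7, 9, 12, 14}
Operation: symmetric difference
In A only: [8, 11], in B only: [1, 4, 6, 7, 9]

{1, 4, 6, 7, 8, 9, 11}


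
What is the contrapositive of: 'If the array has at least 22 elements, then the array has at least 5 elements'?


Original: If the array has at least 22 elements, then the array has at least 5 elements
Contrapositive: If ¬Q, then ¬P
Negate Q: not (the array has at least 5 elements)
Negate P: not (the array has at least 22 elements)

If not (the array has at least 5 elements), then not (the array has at least 22 elements).


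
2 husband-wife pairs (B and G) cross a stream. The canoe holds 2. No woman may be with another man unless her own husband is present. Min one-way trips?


Label couples B and G.
1. WB+WG → (far: WB,WG; near: HB,HG)
2. WB ←   (far: WG; near: HB,HG,WB)
3. HB+HG → (far: HB,HG,WG; near: WB)
4. HB ←   (far: HG,WG; near: HB,WB)  — HB returns, since WB is alone on near bank
5. HB+WB → (far: all four; near: empty)
Every state respects the constraint.
Minimum trips = 5

5


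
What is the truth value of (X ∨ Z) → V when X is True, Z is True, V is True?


X = True, Z = True, V = True
Step 1: X ∨ Z = True OR True = True
Step 2: (True) → V: false only when antecedent=True and V=False.
Result: True

True


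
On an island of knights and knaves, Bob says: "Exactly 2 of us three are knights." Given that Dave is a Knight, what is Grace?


Bob claims exactly 2 knights among Bob, Dave, Grace.
Given: Dave is a Knight.

Case 1: Bob is a Knight (tells truth)
  Then exactly 2 of the three are knights.
  Counting Bob, Dave: 2 knight(s) so far. Need 0 more → Grace = Knave.
Case 2: Bob is a Knave (lies)
  Then the count is NOT 2.
  If Grace = Knight, count = 2 = 2 → claim would be true, contradicts lie.
  If Grace = Knave, count = 1 ≠ 2 → lie confirmed ✓

Grace is a Knave.

Knave


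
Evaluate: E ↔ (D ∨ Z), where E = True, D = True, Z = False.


E = True, D = True, Z = False
Step 1: D ∨ Z = True OR False = True
Step 2: E ↔ (True): true when both sides have same truth value.
Result: True ↔ True = True

True


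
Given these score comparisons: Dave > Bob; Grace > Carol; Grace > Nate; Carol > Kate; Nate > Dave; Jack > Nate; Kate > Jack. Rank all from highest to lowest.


Constraints: Dave > Bob; Grace > Carol; Grace > Nate; Carol > Kate; Nate > Dave; Jack > Nate; Kate > Jack
Method: at each step, the next-highest is the one remaining person who never appears on the smaller side of a constraint between remaining people.
  Step 1: remaining {Kate, Carol, Dave, Grace, Jack, Nate, Bob}; on the smaller side: {Kate, Carol, Dave, Jack, Nate, Bob} → Grace is next (Grace > Carol; Grace > Nate).
  Step 2: remaining {Kate, Carol, Dave, Jack, Nate, Bob}; on the smaller side: {Kate, Dave, Jack, Nate, Bob} → Carol is next (Carol > Kate).
  Step 3: remaining {Kate, Dave, Jack, Nate, Bob}; on the smaller side: {Dave, Jack, Nate, Bob} → Kate is next (Kate > Jack).
  Step 4: remaining {Dave, Jack, Nate, Bob}; on the smaller side: {Dave, Nate, Bob} → Jack is next (Jack > Nate).
  Step 5: remaining {Dave, Nate, Bob}; on the smaller side: {Dave, Bob} → Nate is next (Nate > Dave).
  Step 6: remaining {Dave, Bob}; on the smaller side: {Bob} → Dave is next (Dave > Bob).
  Step 7: only Bob remains → lowest.
Final ranking (highest to lowest):

Grace > Carol > Kate > Jack > Nate > Dave > Bob


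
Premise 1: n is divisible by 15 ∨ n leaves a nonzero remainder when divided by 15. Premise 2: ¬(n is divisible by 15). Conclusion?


Disjunctive syllogism: P ∨ Q, ¬P ⊢ Q
Disjunction: n is divisible by 15 ∨ n leaves a nonzero remainder when divided by 15
We know it is not the case that n is divisible by 15.
By disjunctive syllogism, the other disjunct must be true.

n leaves a nonzero remainder when divided by 15


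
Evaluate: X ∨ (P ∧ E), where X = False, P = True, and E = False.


X = False, P = True, E = False
Step 1: P ∧ E = True AND False = False
Step 2: X ∨ False = False OR False = False
AND evaluated first (higher precedence); then OR applied.

False


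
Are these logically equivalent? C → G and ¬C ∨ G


Expression 1: C → G
Expression 2: ¬C ∨ G
Truth table (C G | Expr1 Expr2):
  T T |   T     T
  T F |   F     F
  F T |   T     T
  F F |   T     T
All 4 rows agree, so the expressions are logically equivalent.

Yes


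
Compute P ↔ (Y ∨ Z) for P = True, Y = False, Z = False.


P = True, Y = False, Z = False
Step 1: Y ∨ Z = False OR False = False
Step 2: P ↔ (False): true when both sides have same truth value.
Result: True ↔ False = False

False


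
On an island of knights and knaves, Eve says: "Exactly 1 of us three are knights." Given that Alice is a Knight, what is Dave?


Eve claims exactly 1 knights among Eve, Alice, Dave.
Given: Alice is a Knight.

Case 1: Eve is a Knight (tells truth)
  Then exactly 1 of the three are knights.
  Counting Eve, Alice: 2 knight(s) so far. Need -1 more → impossible.
Case 2: Eve is a Knave (lies)
  Then the count is NOT 1.
  If Dave = Knave, count = 1 = 1 → claim would be true, contradicts lie.
  If Dave = Knight, count = 2 ≠ 1 → lie confirmed ✓

Dave is a Knight.

Knight


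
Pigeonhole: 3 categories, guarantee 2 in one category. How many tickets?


Pigeonhole: to guarantee k in one of n categories, need (k-1)×n + 1.
k = 2, n = 3
Minimum = (2-1) × 3 + 1 = 1 × 3 + 1

4


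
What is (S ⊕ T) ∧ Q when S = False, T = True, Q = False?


S = False, T = True, Q = False
Step 1: S ⊕ T = False XOR True = True
Step 2: True ∧ Q = True AND False = False
XOR true when exactly one of S,T is true; then AND with Q.

False


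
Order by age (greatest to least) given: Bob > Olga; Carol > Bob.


Constraints: Bob > Olga; Carol > Bob
Method: at each step, the next-highest is the one remaining person who never appears on the smaller side of a constraint between remaining people.
  Step 1: remaining {Bob, Carol, Olga}; on the smaller side: {Bob, Olga} → Carol is next (Carol > Bob).
  Step 2: remaining {Bob, Olga}; on the smaller side: {Olga} → Bob is next (Bob > Olga).
  Step 3: only Olga remains → lowest.
Final ranking (highest to lowest):

Carol > Bob > Olga


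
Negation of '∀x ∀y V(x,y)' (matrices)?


Original: ∀x ∀y V(x,y)
Rule: ¬∀→∃, ¬∃→∀, negate predicate.
Negation: ∃x ∃y ¬V(x,y)

∃x ∃y ¬V(x,y)


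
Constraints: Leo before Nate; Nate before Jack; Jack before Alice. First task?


Constraints: Leo before Nate; Nate before Jack; Jack before Alice
The first task can have nothing scheduled before it, so it must never appear on the right of a 'before'.
Tasks appearing after some 'before': Nate, Jack, Alice.
The only task not in that list is Leo → it is first.

Leo


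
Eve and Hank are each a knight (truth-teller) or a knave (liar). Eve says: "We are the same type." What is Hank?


Eve says: "We are the same type."
Case 1: Eve is a Knight (truth-teller)
  Statement is true → they ARE the same → Hank is also a Knight
Case 2: Eve is a Knave (liar)
  Statement is false → they are NOT the same → Hank is a Knight
In both cases, Hank is a Knight.

Knight


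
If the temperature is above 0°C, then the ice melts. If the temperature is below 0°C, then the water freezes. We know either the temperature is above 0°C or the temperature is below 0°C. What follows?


Constructive dilemma: (P → Q) ∧ (R → S), P ∨ R ⊢ Q ∨ S
Premise 1: the temperature is above 0°C → the ice melts
Premise 2: the temperature is below 0°C → the water freezes
Premise 3: the temperature is above 0°C ∨ the temperature is below 0°C
Case 1: Assuming the temperature is above 0°C, then by Premise 1, the ice melts.
Case 2: Assuming the temperature is below 0°C, then by Premise 2, the water freezes.
Since one of the temperature is above 0°C or the temperature is below 0°C must hold, we get the ice melts or the water freezes.

The ice melts or the water freezes.


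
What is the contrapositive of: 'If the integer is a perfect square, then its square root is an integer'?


Original: If the integer is a perfect square, then its square root is an integer
Contrapositive: If ¬Q, then ¬P
Negate Q: not (its square root is an integer)
Negate P: not (the integer is a perfect square)

If not (its square root is an integer), then not (the integer is a perfect square).


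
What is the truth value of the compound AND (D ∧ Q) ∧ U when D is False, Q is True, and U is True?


D = False, Q = True, U = True
Step 1: D ∧ Q = False AND True = False
Step 2: False ∧ U = False AND True = False
AND is true only when ALL operands are true.

False


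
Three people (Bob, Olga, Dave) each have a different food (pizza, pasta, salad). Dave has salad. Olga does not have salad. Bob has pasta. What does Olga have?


From clues:
  Dave → salad
  Bob → pasta
By elimination, Olga gets the remaining.

pizza


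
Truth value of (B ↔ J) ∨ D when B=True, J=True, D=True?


B = True, J = True, D = True
Expression: (B ↔ J) ∨ D
Step 1: B ↔ J = (True iff True) (true when values match) = True
Step 2: (True) ∨ D = True OR True = True

True


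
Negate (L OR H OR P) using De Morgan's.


De Morgan's law: ¬(P ∨ Q ∨ R) ≡ ¬P ∧ ¬Q ∧ ¬R
¬(L ∨ H ∨ P) = ¬L ∧ ¬H ∧ ¬P

¬L ∧ ¬H ∧ ¬P


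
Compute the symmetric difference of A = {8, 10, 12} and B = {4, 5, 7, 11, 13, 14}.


A = {8, 10, 12}
B = {4, 5, 7, 11, 13, 14}
Operation: symmetric difference
In A only: [8, 10, 12], in B only: [4, 5, 7, 11, 13, 14]

{4, 5, 7, 8, 10, 11, 12, 13, 14}


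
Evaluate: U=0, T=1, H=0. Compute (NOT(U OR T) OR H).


U OR T = 1
NOT(1) = 0
0 OR 0 = 0

0


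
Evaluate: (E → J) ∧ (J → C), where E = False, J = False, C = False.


E = False, J = False, C = False
Step 1: E → J is false only when E=True and J=False. Result: True
Step 2: J → C is false only when J=True and C=False. Result: True
Step 3: True ∧ True = True

True


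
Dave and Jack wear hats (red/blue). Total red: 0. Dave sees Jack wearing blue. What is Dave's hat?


Total red = 0, Jack = blue
Red accounted for: 0
Remaining for Dave: 0
Dave's hat is blue.

blue


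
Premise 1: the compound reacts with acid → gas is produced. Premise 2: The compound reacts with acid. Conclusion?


Modus ponens: P → Q, P ⊢ Q
P: the compound reacts with acid
Q: gas is produced
We have P → Q and P is true.
By modus ponens, Q must be true.

Gas is produced


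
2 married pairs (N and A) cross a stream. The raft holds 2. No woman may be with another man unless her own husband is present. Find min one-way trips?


Label couples N and A.
1. WN+WA → (far: WN,WA; near: HN,HA)
2. WN ←   (far: WA; near: HN,HA,WN)
3. HN+HA → (far: HN,HA,WA; near: WN)
4. HN ←   (far: HA,WA; near: HN,WN)  — HN returns, since WN is alone on near bank
5. HN+WN → (far: all four; near: empty)
Every state respects the constraint.
Minimum trips = 5

5


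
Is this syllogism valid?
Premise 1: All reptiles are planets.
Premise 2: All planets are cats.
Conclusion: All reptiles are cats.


Premise 1: All reptiles are planets.
Premise 2: All planets are cats.
Conclusion: All reptiles are cats.
Barbara syllogism (AAA-1): All A are B, All B are C → All A are C.
Middle term (planets) distributed in premise 2.

Valid


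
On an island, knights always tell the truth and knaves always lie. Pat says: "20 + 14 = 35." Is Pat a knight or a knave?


Statement: "20 + 14 = 35."
Actual: 20 + 14 = 34
Claimed: 35
Statement is FALSE → Pat lies → Knave

Knave


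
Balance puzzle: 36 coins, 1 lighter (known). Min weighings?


Each weighing has 3 outcomes (left heavy / balance / right heavy), so k weighings distinguish at most 3^k cases; splitting into three near-equal groups achieves this.
Need 3^k ≥ 36: 3^3 = 27 < 36 ≤ 3^4 = 81
k = ⌈log₃(36)⌉ = 4

4


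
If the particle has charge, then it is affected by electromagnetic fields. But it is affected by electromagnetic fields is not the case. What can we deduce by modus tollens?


Modus tollens: P → Q, ¬Q ⊢ ¬P
P: the particle has charge
Q: it is affected by electromagnetic fields
We have P → Q and Q is false.
By modus tollens, P must be false.

It is not the case that the particle has charge


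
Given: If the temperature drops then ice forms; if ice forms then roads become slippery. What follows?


Hypothetical syllogism: P → Q, Q → R ⊢ P → R
Premise 1: the temperature drops → ice forms
Premise 2: ice forms → roads become slippery
Chain the implications: the middle term (ice forms) links the two.
Conclusion: If the temperature drops, then roads become slippery.

If the temperature drops, then roads become slippery.


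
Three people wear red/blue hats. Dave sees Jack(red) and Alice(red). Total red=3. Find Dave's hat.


Total red = 3, seen red = 2
Own red = 3 - 2 = 1
Dave's hat is red.

red


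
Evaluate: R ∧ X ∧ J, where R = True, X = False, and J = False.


R = True, X = False, J = False
Step 1: R ∧ X = True AND False = False
Step 2: (False) ∧ J = (False) AND False = False
AND is true only when ALL operands are true.

False


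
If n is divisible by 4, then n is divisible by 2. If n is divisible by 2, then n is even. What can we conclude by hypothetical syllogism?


Hypothetical syllogism: P → Q, Q → R ⊢ P → R
Premise 1: n is divisible by 4 → n is divisible by 2
Premise 2: n is divisible by 2 → n is even
Chain the implications: the middle term (n is divisible by 2) links the two.
Conclusion: If n is divisible by 4, then n is even.

If n is divisible by 4, then n is even.


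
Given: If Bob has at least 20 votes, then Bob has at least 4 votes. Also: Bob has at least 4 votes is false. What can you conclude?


Modus tollens: P → Q, ¬Q ⊢ ¬P
P: Bob has at least 20 votes
Q: Bob has at least 4 votes
We have P → Q and Q is false.
By modus tollens, P must be false.

It is not the case that Bob has at least 20 votes


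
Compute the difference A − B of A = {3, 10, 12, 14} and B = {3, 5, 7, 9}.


A = {3, 10, 12, 14}
B = {3, 5, 7, 9}
Operation: difference A − B
In A but not B: 10, 12, 14

{10, 12, 14}


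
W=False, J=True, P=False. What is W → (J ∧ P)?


W = False, J = True, P = False
Expression: W → (J ∧ P)
Step 1: J ∧ P = True AND False = False
Step 2: W → (False) = False → False = True

True


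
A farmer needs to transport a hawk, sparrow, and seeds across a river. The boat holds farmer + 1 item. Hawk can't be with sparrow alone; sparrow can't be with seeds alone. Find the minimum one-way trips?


1. farmer+sparrow → 2. farmer ← 3. farmer+hawk → 4. farmer+sparrow ← 5. farmer+seeds → 6. farmer ← 7. farmer+sparrow →
Minimum trips = 7

7
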